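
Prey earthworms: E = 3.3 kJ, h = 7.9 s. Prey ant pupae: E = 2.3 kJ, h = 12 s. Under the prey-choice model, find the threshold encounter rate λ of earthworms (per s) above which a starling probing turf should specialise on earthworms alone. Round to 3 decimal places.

0.107 per s

The zero-one rule: include ant pupae iff E₂/h₂ > λE₁/(1+λh₁). Equality gives the switch point.
λE₁h₂ = E₂ + λE₂h₁ ⇒ λ = E₂/(E₁h₂ − E₂h₁) = 2.3/(39.6 − 18.17) = 0.1073 per s.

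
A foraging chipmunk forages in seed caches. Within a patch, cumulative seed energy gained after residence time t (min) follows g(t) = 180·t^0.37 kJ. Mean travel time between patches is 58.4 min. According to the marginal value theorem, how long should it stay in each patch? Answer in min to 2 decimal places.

34.30 min

Maximise g(t)/(T+t): set derivative to zero → g'(t)(T+t) = g(t).
g'(t) = 0.37·180·t^-0.63. Setting 0.37·180·t^-0.63 = 180·t^0.37/(58.4+t) gives 0.37(58.4+t) = t, so 0.63·t = 0.37×58.4.
t* = 0.37×58.4/0.63 = 34.3 min.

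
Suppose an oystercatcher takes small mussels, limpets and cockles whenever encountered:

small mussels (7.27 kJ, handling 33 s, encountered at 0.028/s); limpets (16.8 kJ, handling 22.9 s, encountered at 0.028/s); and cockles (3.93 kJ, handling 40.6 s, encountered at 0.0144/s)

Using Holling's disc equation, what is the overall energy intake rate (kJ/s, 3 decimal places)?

0.232 kJ/s

Energy encountered per unit search time: 0.028×7.27 + 0.028×16.8 + 0.0144×3.93 = 0.7306 kJ/s.
Handling time per unit search time: 0.028×33 + 0.028×22.9 + 0.0144×40.6 = 2.15.
Rate = 0.7306/(1 + 2.15) = 0.2319 kJ/s.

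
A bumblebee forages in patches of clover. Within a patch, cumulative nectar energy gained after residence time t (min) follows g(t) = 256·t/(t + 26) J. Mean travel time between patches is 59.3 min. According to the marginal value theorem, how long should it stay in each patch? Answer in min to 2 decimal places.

Optimal t* satisfies g'(t*) = g(t*)/(T + t*).
g'(t) = 256·26/(t + 26)². Setting 256·26/(t+26)² = 256t/[(t+26)(59.3+t)] gives 26(59.3+t) = t(t+26), so t² = 26×59.3 = 1542.
t* = √1542 = 39.27 min.

39.27 min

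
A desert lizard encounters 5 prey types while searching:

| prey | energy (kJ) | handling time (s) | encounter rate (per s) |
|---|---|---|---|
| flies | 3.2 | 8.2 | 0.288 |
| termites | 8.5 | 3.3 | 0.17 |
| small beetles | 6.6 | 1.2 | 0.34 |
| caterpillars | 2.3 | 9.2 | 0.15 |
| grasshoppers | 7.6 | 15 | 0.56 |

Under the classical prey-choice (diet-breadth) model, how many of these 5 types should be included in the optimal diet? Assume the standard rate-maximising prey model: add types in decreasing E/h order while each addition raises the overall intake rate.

2

Rank by E/h (kJ/s): small beetles 5.5, termites 2.58, grasshoppers 0.507, flies 0.39, caterpillars 0.25. Include each in turn until the next type's E/h falls below the running intake rate.
Rate on top 1: 1.594. termites: 2.58 > 1.594 → include.
Rate on top 2: 1.874. grasshoppers: 0.507 < 1.874 → exclude; stop.
Optimal diet: small beetles, termites — 2 of 5 types.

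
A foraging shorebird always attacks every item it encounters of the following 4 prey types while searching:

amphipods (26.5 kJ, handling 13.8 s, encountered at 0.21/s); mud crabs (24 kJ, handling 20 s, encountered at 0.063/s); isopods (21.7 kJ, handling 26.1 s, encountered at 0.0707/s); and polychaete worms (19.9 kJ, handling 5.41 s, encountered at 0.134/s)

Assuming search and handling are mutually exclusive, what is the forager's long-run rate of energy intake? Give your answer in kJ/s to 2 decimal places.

1.46 kJ/s

Energy encountered per unit search time: 0.21×26.5 + 0.063×24 + 0.0707×21.7 + 0.134×19.9 = 11.28 kJ/s.
Handling time per unit search time: 0.21×13.8 + 0.063×20 + 0.0707×26.1 + 0.134×5.41 = 6.728.
Rate = 11.28/(1 + 6.728) = 1.459 kJ/s.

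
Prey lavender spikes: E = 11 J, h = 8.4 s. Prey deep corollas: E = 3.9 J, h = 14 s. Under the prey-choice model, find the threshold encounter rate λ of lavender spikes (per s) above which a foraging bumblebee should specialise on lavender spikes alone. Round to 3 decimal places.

The zero-one rule: include deep corollas iff E₂/h₂ > λE₁/(1+λh₁). Equality gives the switch point.
λE₁h₂ = E₂ + λE₂h₁ ⇒ λ = E₂/(E₁h₂ − E₂h₁) = 3.9/(154 − 32.76) = 0.03217 per s.

0.032 per s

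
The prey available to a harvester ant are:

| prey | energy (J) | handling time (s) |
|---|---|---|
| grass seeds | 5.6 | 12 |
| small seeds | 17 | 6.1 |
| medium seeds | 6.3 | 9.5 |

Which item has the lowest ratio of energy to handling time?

grass seeds

Profitability E/h (J/s): grass seeds = 5.6/12 = 0.467, small seeds = 17/6.1 = 2.79, medium seeds = 6.3/9.5 = 0.663.
Ranked: small seeds > medium seeds > grass seeds.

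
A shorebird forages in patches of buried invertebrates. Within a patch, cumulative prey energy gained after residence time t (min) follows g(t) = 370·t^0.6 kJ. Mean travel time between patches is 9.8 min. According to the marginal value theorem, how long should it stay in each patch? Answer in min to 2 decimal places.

14.70 min

Maximise g(t)/(T+t): set derivative to zero → g'(t)(T+t) = g(t).
g'(t) = 0.6·370·t^-0.4. Setting 0.6·370·t^-0.4 = 370·t^0.6/(9.8+t) gives 0.6(9.8+t) = t, so 0.40·t = 0.6×9.8.
t* = 0.6×9.8/0.40 = 14.7 min.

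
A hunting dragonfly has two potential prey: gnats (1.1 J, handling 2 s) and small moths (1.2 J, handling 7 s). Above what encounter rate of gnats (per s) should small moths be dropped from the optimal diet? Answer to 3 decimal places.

Drop small moths once their profitability E₂/h₂ falls below the rate achievable on gnats alone: E₂/h₂ = λE₁/(1 + λh₁).
Solve for λ: λE₁h₂ = E₂(1 + λh₁) → λ(E₁h₂ − E₂h₁) = E₂ → λ = E₂/(E₁h₂ − E₂h₁).
λ = 1.2/(1.1×7 − 1.2×2) = 1.2/5.3 = 0.2264 per s.

0.226 per s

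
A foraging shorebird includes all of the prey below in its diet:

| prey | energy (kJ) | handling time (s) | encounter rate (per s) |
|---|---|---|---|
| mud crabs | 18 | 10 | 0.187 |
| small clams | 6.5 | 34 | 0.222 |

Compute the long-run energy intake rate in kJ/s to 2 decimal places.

R = Σλ_iE_i / (1 + Σλ_ih_i)
Numerator: 0.187×18 + 0.222×6.5 = 4.809
Denominator: 1 + 0.187×10 + 0.222×34 = 10.42
R = 4.809/10.42 = 0.4616 kJ/s

0.46 kJ/s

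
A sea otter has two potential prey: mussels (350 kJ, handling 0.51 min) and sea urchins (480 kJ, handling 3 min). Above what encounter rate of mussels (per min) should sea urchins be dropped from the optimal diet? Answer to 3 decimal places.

At the threshold, the rate on mussels alone equals the profitability of sea urchins: λ·350/(1 + λ·0.51) = 480/3 = 160.
Rearranging, λ(350 − 160×0.51) = 160, so λ = 160/268.4 = 0.5961 per min.

0.596 per min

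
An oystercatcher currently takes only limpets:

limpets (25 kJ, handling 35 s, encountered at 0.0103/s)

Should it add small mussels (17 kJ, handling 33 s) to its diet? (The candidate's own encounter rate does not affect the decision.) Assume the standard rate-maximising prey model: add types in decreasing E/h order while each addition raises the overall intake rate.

Current rate: (0.0103×25)/(1 + 0.0103×35) = 0.1893 kJ/s.
Profitability of small mussels: 17/33 = 0.5152 kJ/s.
Since 0.5152 > R, including small mussels increases the long-run rate.

Yes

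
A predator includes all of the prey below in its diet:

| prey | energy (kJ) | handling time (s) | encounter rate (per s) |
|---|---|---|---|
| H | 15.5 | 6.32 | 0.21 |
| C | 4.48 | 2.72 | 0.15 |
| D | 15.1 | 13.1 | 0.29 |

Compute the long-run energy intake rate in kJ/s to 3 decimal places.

R = (0.21×15.5 + 0.15×4.48 + 0.29×15.1) / (1 + 0.21×6.32 + 0.15×2.72 + 0.29×13.1) = 8.306/6.534 = 1.271 kJ/s.

1.271 kJ/s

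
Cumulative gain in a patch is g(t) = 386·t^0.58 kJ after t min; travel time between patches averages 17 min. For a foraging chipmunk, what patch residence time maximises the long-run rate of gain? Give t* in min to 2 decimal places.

23.48 min

By the marginal value theorem, leave when the instantaneous gain rate g'(t) equals the habitat-wide average g(t)/(T + t).
g'(t) = 0.58·386·t^-0.42. Setting 0.58·386·t^-0.42 = 386·t^0.58/(17+t) gives 0.58(17+t) = t, so 0.42·t = 0.58×17.
t* = 0.58×17/0.42 = 23.48 min.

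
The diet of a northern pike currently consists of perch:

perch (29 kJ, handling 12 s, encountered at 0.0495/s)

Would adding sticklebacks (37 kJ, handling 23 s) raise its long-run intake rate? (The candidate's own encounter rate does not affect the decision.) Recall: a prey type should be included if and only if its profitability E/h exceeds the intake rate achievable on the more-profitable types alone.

Yes

Intake rate on the current diet: R = (0.0495×29) / (1 + 0.0495×12) = 1.435/1.594 = 0.9006 kJ/s.
sticklebacks: E/h = 37/23 = 1.609 kJ/s.
1.609 > 0.9006, so adding sticklebacks raises the average — include it.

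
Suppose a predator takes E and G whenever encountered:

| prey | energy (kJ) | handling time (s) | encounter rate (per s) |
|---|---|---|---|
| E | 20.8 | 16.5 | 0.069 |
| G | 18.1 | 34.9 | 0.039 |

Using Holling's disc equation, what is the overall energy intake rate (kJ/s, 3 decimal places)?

0.612 kJ/s

R = (0.069×20.8 + 0.039×18.1) / (1 + 0.069×16.5 + 0.039×34.9) = 2.141/3.5 = 0.6118 kJ/s.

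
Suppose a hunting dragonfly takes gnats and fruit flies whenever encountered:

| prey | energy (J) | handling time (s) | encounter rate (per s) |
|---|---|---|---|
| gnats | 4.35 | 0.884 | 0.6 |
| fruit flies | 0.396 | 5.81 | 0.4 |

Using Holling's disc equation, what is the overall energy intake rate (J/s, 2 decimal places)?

R = Σλ_iE_i / (1 + Σλ_ih_i)
Numerator: 0.6×4.35 + 0.4×0.396 = 2.768
Denominator: 1 + 0.6×0.884 + 0.4×5.81 = 3.854
R = 2.768/3.854 = 0.7182 J/s

0.72 J/s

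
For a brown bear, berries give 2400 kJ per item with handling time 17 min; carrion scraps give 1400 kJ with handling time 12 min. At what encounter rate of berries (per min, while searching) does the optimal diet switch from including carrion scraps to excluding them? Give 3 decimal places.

The zero-one rule: include carrion scraps iff E₂/h₂ > λE₁/(1+λh₁). Equality gives the switch point.
λE₁h₂ = E₂ + λE₂h₁ ⇒ λ = E₂/(E₁h₂ − E₂h₁) = 1400/(2.88e+04 − 2.38e+04) = 0.28 per min.

0.280 per min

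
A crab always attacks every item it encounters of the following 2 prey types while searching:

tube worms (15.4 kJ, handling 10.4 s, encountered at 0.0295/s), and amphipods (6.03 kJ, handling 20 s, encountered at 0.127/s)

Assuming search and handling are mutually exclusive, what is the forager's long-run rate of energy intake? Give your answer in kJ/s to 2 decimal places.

Energy encountered per unit search time: 0.0295×15.4 + 0.127×6.03 = 1.22 kJ/s.
Handling time per unit search time: 0.0295×10.4 + 0.127×20 = 2.847.
Rate = 1.22/(1 + 2.847) = 0.3172 kJ/s.

0.32 kJ/s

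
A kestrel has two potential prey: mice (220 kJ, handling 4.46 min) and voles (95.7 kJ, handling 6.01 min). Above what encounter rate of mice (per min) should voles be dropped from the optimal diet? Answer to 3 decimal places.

0.107 per min

At the threshold, the rate on mice alone equals the profitability of voles: λ·220/(1 + λ·4.46) = 95.7/6.01 = 15.92.
Rearranging, λ(220 − 15.92×4.46) = 15.92, so λ = 15.92/149 = 0.1069 per min.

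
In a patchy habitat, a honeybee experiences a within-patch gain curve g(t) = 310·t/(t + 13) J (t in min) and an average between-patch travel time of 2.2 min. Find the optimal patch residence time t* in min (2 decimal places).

By the marginal value theorem, leave when the instantaneous gain rate g'(t) equals the habitat-wide average g(t)/(T + t).
g'(t) = 310·13/(t + 13)². Setting 310·13/(t+13)² = 310t/[(t+13)(2.2+t)] gives 13(2.2+t) = t(t+13), so t² = 13×2.2 = 28.6.
t* = √28.6 = 5.348 min.

5.35 min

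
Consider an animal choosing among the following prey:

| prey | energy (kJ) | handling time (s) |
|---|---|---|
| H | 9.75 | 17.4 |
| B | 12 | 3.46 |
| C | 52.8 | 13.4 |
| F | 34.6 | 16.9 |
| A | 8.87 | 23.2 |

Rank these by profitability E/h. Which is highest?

C

In descending order of E/h:
C: 52.8/13.4 = 3.94 kJ/s
B: 12/3.46 = 3.47 kJ/s
F: 34.6/16.9 = 2.05 kJ/s
H: 9.75/17.4 = 0.56 kJ/s
A: 8.87/23.2 = 0.382 kJ/s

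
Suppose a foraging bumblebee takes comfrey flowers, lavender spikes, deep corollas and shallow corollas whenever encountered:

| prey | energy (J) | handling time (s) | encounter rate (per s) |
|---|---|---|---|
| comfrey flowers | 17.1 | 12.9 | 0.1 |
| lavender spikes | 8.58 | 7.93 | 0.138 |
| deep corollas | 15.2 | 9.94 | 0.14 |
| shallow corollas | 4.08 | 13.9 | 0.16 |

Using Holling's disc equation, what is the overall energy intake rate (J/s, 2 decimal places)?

R = (0.1×17.1 + 0.138×8.58 + 0.14×15.2 + 0.16×4.08) / (1 + 0.1×12.9 + 0.138×7.93 + 0.14×9.94 + 0.16×13.9) = 5.675/7 = 0.8107 J/s.

0.81 J/s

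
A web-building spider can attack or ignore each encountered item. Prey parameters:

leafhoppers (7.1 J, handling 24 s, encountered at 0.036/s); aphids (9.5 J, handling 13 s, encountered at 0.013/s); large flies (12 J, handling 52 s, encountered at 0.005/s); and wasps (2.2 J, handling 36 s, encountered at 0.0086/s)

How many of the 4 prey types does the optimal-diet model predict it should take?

3

Profitabilities (E/h, J/s): aphids 0.731, leafhoppers 0.296, large flies 0.231, wasps 0.0611. Add prey in this order while the next type's profitability exceeds the intake rate on those already taken.
Rate on top 1: 0.1056. leafhoppers: 0.296 > 0.1056 → include.
Rate on top 2: 0.1865. large flies: 0.231 > 0.1865 → include.
Rate on top 3: 0.1915. wasps: 0.0611 < 0.1915 → exclude; stop.
Optimal diet: aphids, leafhoppers, large flies — 3 of 4 types.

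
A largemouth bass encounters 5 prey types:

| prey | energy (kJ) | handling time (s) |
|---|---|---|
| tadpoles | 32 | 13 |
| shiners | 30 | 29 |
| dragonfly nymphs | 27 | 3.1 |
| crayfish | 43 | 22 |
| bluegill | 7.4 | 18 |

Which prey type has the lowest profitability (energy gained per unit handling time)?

In descending order of E/h:
dragonfly nymphs: 27/3.1 = 8.71 kJ/s
tadpoles: 32/13 = 2.46 kJ/s
crayfish: 43/22 = 1.95 kJ/s
shiners: 30/29 = 1.03 kJ/s
bluegill: 7.4/18 = 0.411 kJ/s

bluegill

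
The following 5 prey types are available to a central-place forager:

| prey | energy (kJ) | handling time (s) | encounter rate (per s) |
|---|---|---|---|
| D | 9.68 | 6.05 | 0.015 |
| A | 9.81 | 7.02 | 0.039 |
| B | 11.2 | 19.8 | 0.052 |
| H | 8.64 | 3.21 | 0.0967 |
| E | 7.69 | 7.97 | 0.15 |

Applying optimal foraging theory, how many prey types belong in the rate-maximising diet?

E/h in descending order: H 2.69, D 1.6, A 1.4, E 0.965, B 0.566 kJ/s. The optimal diet is the largest prefix of this list for which every included type satisfies E_i/h_i > R on the types above it.
Rate on top 1: 0.6376. D: 1.6 > 0.6376 → include.
Rate on top 2: 0.6999. A: 1.4 > 0.6999 → include.
Rate on top 3: 0.8139. E: 0.965 > 0.8139 → include.
Rate on top 4: 0.8768. B: 0.566 < 0.8768 → exclude; stop.
Optimal diet: H, D, A, E — 4 of 5 types.

4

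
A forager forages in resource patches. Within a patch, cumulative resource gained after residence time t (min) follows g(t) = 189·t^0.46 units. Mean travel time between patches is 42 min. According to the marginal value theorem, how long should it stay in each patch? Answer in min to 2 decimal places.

By the marginal value theorem, leave when the instantaneous gain rate g'(t) equals the habitat-wide average g(t)/(T + t).
g'(t) = 0.46·189·t^-0.54. Setting 0.46·189·t^-0.54 = 189·t^0.46/(42+t) gives 0.46(42+t) = t, so 0.54·t = 0.46×42.
t* = 0.46×42/0.54 = 35.78 min.

35.78 min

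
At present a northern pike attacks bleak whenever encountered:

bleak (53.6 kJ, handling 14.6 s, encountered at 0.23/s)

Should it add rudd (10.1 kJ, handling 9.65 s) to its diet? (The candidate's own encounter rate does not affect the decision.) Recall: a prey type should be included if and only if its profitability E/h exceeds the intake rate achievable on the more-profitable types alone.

Intake rate on the current diet: R = (0.23×53.6) / (1 + 0.23×14.6) = 12.33/4.358 = 2.829 kJ/s.
rudd: E/h = 10.1/9.65 = 1.047 kJ/s.
1.047 < 2.829, so adding rudd would lower the average — exclude it.

No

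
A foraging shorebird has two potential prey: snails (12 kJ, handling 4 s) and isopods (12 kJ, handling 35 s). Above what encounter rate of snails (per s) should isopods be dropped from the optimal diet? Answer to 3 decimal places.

Drop isopods once their profitability E₂/h₂ falls below the rate achievable on snails alone: E₂/h₂ = λE₁/(1 + λh₁).
Solve for λ: λE₁h₂ = E₂(1 + λh₁) → λ(E₁h₂ − E₂h₁) = E₂ → λ = E₂/(E₁h₂ − E₂h₁).
λ = 12/(12×35 − 12×4) = 12/372 = 0.03226 per s.

0.032 per s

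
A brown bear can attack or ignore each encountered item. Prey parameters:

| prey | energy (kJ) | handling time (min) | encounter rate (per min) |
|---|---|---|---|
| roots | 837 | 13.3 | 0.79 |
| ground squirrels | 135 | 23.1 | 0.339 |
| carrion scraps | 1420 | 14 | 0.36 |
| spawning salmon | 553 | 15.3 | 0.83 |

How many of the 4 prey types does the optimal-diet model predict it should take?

Rank by E/h (kJ/min): carrion scraps 101, roots 62.9, spawning salmon 36.1, ground squirrels 5.84. Include each in turn until the next type's E/h falls below the running intake rate.
Rate on top 1: 84.64. roots: 62.9 < 84.64 → exclude; stop.
Optimal diet: carrion scraps — 1 of 4 types.

1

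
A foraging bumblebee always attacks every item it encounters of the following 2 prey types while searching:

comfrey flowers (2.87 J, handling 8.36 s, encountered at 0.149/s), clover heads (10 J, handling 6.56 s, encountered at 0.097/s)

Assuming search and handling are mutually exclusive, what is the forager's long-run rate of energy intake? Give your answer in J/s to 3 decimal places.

R = Σλ_iE_i / (1 + Σλ_ih_i)
Numerator: 0.149×2.87 + 0.097×10 = 1.398
Denominator: 1 + 0.149×8.36 + 0.097×6.56 = 2.882
R = 1.398/2.882 = 0.485 J/s

0.485 J/s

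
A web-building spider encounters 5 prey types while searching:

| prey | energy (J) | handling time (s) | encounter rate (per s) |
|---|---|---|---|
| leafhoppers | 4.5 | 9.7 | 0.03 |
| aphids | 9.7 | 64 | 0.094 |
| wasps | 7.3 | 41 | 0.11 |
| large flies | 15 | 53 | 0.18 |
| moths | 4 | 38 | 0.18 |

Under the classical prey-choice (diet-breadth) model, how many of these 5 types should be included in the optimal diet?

2

Profitabilities (E/h, J/s): leafhoppers 0.464, large flies 0.283, wasps 0.178, aphids 0.152, moths 0.105. Add prey in this order while the next type's profitability exceeds the intake rate on those already taken.
Rate on top 1: 0.1046. large flies: 0.283 > 0.1046 → include.
Rate on top 2: 0.2617. wasps: 0.178 < 0.2617 → exclude; stop.
Optimal diet: leafhoppers, large flies — 2 of 5 types.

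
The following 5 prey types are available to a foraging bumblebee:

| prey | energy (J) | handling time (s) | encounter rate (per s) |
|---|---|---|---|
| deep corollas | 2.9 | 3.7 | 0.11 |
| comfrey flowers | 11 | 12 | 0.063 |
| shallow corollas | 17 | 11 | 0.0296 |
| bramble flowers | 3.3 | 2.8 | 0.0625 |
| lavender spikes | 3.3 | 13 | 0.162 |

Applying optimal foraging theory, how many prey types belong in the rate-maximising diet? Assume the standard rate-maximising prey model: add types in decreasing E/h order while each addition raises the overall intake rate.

Profitabilities (E/h, J/s): shallow corollas 1.55, bramble flowers 1.18, comfrey flowers 0.917, deep corollas 0.784, lavender spikes 0.254. Add prey in this order while the next type's profitability exceeds the intake rate on those already taken.
Rate on top 1: 0.3796. bramble flowers: 1.18 > 0.3796 → include.
Rate on top 2: 0.4728. comfrey flowers: 0.917 > 0.4728 → include.
Rate on top 3: 0.6215. deep corollas: 0.784 > 0.6215 → include.
Rate on top 4: 0.6463. lavender spikes: 0.254 < 0.6463 → exclude; stop.
Optimal diet: shallow corollas, bramble flowers, comfrey flowers, deep corollas — 4 of 5 types.

4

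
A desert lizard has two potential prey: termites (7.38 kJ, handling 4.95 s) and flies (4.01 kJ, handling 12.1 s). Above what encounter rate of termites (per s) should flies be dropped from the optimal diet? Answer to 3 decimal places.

Drop flies once their profitability E₂/h₂ falls below the rate achievable on termites alone: E₂/h₂ = λE₁/(1 + λh₁).
Solve for λ: λE₁h₂ = E₂(1 + λh₁) → λ(E₁h₂ − E₂h₁) = E₂ → λ = E₂/(E₁h₂ − E₂h₁).
λ = 4.01/(7.38×12.1 − 4.01×4.95) = 4.01/69.45 = 0.05774 per s.

0.058 per s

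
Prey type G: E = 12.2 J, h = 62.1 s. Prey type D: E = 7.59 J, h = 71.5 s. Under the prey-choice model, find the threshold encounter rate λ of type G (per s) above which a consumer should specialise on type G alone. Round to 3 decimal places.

At the threshold, the rate on type G alone equals the profitability of type D: λ·12.2/(1 + λ·62.1) = 7.59/71.5 = 0.1062.
Rearranging, λ(12.2 − 0.1062×62.1) = 0.1062, so λ = 0.1062/5.608 = 0.01893 per s.

0.019 per s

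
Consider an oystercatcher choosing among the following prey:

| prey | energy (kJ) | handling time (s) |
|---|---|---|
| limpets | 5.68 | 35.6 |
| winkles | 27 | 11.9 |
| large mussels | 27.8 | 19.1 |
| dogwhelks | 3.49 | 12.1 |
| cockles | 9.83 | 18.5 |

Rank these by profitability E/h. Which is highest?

Profitability E/h (kJ/s): limpets = 5.68/35.6 = 0.16, winkles = 27/11.9 = 2.27, large mussels = 27.8/19.1 = 1.46, dogwhelks = 3.49/12.1 = 0.288, cockles = 9.83/18.5 = 0.531.
Ranked: winkles > large mussels > cockles > dogwhelks > limpets.

winkles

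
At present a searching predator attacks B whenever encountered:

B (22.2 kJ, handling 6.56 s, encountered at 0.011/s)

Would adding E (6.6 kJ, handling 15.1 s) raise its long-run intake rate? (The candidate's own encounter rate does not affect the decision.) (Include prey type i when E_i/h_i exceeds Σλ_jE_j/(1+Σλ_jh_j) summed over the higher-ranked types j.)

Yes

Intake rate on the current diet: R = (0.011×22.2) / (1 + 0.011×6.56) = 0.2442/1.072 = 0.2278 kJ/s.
Profitability of E: 6.6/15.1 = 0.4371 kJ/s.
0.4371 > 0.2278, so adding E raises the average — include it.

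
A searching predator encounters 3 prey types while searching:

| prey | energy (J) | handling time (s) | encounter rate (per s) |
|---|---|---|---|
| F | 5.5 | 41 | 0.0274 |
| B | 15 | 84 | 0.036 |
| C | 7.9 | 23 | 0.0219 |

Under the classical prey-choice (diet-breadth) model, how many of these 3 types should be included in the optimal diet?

Rank by E/h (J/s): C 0.343, B 0.179, F 0.134. Include each in turn until the next type's E/h falls below the running intake rate.
Rate on top 1: 0.1151. B: 0.179 > 0.1151 → include.
Rate on top 2: 0.1575. F: 0.134 < 0.1575 → exclude; stop.
Optimal diet: C, B — 2 of 3 types.

2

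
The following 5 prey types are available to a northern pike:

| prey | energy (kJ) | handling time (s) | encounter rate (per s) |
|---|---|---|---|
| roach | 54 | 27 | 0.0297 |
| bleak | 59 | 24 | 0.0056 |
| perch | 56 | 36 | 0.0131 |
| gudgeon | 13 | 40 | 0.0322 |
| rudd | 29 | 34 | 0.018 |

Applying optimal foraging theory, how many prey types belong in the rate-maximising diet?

E/h in descending order: bleak 2.46, roach 2, perch 1.56, rudd 0.853, gudgeon 0.325 kJ/s. The optimal diet is the largest prefix of this list for which every included type satisfies E_i/h_i > R on the types above it.
Rate on top 1: 0.2913. roach: 2 > 0.2913 → include.
Rate on top 2: 0.9989. perch: 1.56 > 0.9989 → include.
Rate on top 3: 1.108. rudd: 0.853 < 1.108 → exclude; stop.
Optimal diet: bleak, roach, perch — 3 of 5 types.

3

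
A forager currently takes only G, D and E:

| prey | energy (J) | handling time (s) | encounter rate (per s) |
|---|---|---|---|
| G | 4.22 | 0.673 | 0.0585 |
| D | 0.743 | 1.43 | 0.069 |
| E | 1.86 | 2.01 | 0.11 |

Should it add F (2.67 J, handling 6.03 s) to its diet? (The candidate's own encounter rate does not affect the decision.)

Yes

Intake rate on the current diet: R = (0.0585×4.22 + 0.069×0.743 + 0.11×1.86) / (1 + 0.0585×0.673 + 0.069×1.43 + 0.11×2.01) = 0.5027/1.359 = 0.3699 J/s.
Profitability of F: 2.67/6.03 = 0.4428 J/s.
0.4428 > 0.3699, so adding F raises the average — include it.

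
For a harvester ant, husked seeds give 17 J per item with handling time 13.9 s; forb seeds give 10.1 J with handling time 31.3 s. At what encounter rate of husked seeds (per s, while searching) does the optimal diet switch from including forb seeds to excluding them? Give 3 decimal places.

0.026 per s

Drop forb seeds once their profitability E₂/h₂ falls below the rate achievable on husked seeds alone: E₂/h₂ = λE₁/(1 + λh₁).
Solve for λ: λE₁h₂ = E₂(1 + λh₁) → λ(E₁h₂ − E₂h₁) = E₂ → λ = E₂/(E₁h₂ − E₂h₁).
λ = 10.1/(17×31.3 − 10.1×13.9) = 10.1/391.7 = 0.02578 per s.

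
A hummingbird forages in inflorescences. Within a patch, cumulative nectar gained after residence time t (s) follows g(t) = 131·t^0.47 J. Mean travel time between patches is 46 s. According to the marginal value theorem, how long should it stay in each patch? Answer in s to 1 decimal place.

40.8 s

Optimal t* satisfies g'(t*) = g(t*)/(T + t*).
g'(t) = 0.47·131·t^-0.53. Setting 0.47·131·t^-0.53 = 131·t^0.47/(46+t) gives 0.47(46+t) = t, so 0.53·t = 0.47×46.
t* = 0.47×46/0.53 = 40.79 s.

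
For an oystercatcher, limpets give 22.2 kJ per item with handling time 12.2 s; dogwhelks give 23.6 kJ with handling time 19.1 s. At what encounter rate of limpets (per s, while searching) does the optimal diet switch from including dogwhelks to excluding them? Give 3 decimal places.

0.173 per s

The zero-one rule: include dogwhelks iff E₂/h₂ > λE₁/(1+λh₁). Equality gives the switch point.
λE₁h₂ = E₂ + λE₂h₁ ⇒ λ = E₂/(E₁h₂ − E₂h₁) = 23.6/(424 − 287.9) = 0.1734 per s.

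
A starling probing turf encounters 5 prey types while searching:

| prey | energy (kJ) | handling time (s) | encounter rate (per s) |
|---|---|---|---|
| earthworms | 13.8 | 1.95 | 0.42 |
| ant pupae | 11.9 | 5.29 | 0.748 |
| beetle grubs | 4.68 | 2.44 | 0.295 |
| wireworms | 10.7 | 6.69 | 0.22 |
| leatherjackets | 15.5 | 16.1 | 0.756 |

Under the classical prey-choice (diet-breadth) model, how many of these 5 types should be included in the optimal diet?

1

E/h in descending order: earthworms 7.08, ant pupae 2.25, beetle grubs 1.92, wireworms 1.6, leatherjackets 0.963 kJ/s. The optimal diet is the largest prefix of this list for which every included type satisfies E_i/h_i > R on the types above it.
Rate on top 1: 3.186. ant pupae: 2.25 < 3.186 → exclude; stop.
Optimal diet: earthworms — 1 of 5 types.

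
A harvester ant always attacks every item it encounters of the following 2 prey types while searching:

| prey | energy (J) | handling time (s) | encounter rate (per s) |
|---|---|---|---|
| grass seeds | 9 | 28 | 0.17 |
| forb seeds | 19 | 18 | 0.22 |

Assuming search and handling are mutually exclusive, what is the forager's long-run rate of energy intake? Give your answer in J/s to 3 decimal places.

R = (0.17×9 + 0.22×19) / (1 + 0.17×28 + 0.22×18) = 5.71/9.72 = 0.5874 J/s.

0.587 J/s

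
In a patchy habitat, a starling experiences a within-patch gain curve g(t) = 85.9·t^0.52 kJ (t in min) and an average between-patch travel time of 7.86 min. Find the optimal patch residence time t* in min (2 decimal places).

8.52 min

By the marginal value theorem, leave when the instantaneous gain rate g'(t) equals the habitat-wide average g(t)/(T + t).
g'(t) = 0.52·85.9·t^-0.48. Setting 0.52·85.9·t^-0.48 = 85.9·t^0.52/(7.86+t) gives 0.52(7.86+t) = t, so 0.48·t = 0.52×7.86.
t* = 0.52×7.86/0.48 = 8.515 min.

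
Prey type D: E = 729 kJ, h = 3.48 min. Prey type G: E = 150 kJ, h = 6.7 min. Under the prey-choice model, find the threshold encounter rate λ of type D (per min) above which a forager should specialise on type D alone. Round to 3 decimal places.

0.034 per min

The zero-one rule: include type G iff E₂/h₂ > λE₁/(1+λh₁). Equality gives the switch point.
λE₁h₂ = E₂ + λE₂h₁ ⇒ λ = E₂/(E₁h₂ − E₂h₁) = 150/(4884 − 522) = 0.03439 per min.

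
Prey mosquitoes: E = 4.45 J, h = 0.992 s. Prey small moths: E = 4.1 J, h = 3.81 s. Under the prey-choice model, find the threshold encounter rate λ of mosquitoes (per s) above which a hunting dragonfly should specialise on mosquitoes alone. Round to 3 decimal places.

At the threshold, the rate on mosquitoes alone equals the profitability of small moths: λ·4.45/(1 + λ·0.992) = 4.1/3.81 = 1.076.
Rearranging, λ(4.45 − 1.076×0.992) = 1.076, so λ = 1.076/3.382 = 0.3181 per s.

0.318 per s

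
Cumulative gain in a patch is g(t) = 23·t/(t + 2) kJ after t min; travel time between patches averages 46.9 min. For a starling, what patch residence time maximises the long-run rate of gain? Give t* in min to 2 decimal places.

By the marginal value theorem, leave when the instantaneous gain rate g'(t) equals the habitat-wide average g(t)/(T + t).
g'(t) = 23·2/(t + 2)². Setting 23·2/(t+2)² = 23t/[(t+2)(46.9+t)] gives 2(46.9+t) = t(t+2), so t² = 2×46.9 = 93.8.
t* = √93.8 = 9.685 min.

9.69 min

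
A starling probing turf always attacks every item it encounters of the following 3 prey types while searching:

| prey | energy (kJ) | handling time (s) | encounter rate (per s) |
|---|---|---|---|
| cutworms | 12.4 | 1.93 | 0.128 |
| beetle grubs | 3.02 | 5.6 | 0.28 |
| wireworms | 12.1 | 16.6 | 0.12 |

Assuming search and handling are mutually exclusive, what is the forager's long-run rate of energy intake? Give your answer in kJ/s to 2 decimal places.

R = (0.128×12.4 + 0.28×3.02 + 0.12×12.1) / (1 + 0.128×1.93 + 0.28×5.6 + 0.12×16.6) = 3.885/4.807 = 0.8081 kJ/s.

0.81 kJ/s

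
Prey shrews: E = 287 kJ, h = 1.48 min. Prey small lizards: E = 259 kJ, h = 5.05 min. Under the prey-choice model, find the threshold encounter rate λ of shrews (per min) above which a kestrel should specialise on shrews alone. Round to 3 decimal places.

At the threshold, the rate on shrews alone equals the profitability of small lizards: λ·287/(1 + λ·1.48) = 259/5.05 = 51.29.
Rearranging, λ(287 − 51.29×1.48) = 51.29, so λ = 51.29/211.1 = 0.243 per min.

0.243 per min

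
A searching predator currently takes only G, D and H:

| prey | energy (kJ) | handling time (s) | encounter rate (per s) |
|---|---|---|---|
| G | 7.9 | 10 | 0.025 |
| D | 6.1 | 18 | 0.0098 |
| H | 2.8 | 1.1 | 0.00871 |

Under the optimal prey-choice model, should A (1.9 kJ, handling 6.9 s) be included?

Yes

Current rate: (0.025×7.9 + 0.0098×6.1 + 0.00871×2.8)/(1 + 0.025×10 + 0.0098×18 + 0.00871×1.1) = 0.1962 kJ/s.
Profitability of A: 1.9/6.9 = 0.2754 kJ/s.
Since 0.2754 > R, including A increases the long-run rate.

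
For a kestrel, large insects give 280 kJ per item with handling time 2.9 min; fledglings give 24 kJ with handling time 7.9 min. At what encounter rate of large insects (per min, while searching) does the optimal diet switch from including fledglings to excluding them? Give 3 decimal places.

0.011 per min

The zero-one rule: include fledglings iff E₂/h₂ > λE₁/(1+λh₁). Equality gives the switch point.
λE₁h₂ = E₂ + λE₂h₁ ⇒ λ = E₂/(E₁h₂ − E₂h₁) = 24/(2212 − 69.6) = 0.0112 per min.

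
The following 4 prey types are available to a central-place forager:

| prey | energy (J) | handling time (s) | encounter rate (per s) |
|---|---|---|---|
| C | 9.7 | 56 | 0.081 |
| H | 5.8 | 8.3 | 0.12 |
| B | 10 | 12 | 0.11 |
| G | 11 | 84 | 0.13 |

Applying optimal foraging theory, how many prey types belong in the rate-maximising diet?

Rank by E/h (J/s): B 0.833, H 0.699, C 0.173, G 0.131. Include each in turn until the next type's E/h falls below the running intake rate.
Rate on top 1: 0.4741. H: 0.699 > 0.4741 → include.
Rate on top 2: 0.5416. C: 0.173 < 0.5416 → exclude; stop.
Optimal diet: B, H — 2 of 4 types.

2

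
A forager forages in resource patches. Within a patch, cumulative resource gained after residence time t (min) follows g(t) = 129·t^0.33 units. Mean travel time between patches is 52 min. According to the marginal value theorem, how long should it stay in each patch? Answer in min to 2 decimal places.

25.61 min

Optimal t* satisfies g'(t*) = g(t*)/(T + t*).
g'(t) = 0.33·129·t^-0.67. Setting 0.33·129·t^-0.67 = 129·t^0.33/(52+t) gives 0.33(52+t) = t, so 0.67·t = 0.33×52.
t* = 0.33×52/0.67 = 25.61 min.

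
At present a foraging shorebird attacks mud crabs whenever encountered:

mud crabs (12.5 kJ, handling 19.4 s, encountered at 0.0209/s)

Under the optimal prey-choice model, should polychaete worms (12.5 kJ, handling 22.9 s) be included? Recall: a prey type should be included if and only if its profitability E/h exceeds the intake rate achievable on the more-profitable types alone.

Yes

Current rate: (0.0209×12.5)/(1 + 0.0209×19.4) = 0.1859 kJ/s.
polychaete worms: E/h = 12.5/22.9 = 0.5459 kJ/s.
Since 0.5459 > R, including polychaete worms increases the long-run rate.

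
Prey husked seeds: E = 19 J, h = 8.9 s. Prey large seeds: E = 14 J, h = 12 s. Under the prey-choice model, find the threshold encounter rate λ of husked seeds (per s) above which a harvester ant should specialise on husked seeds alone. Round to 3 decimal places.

0.135 per s

Drop large seeds once their profitability E₂/h₂ falls below the rate achievable on husked seeds alone: E₂/h₂ = λE₁/(1 + λh₁).
Solve for λ: λE₁h₂ = E₂(1 + λh₁) → λ(E₁h₂ − E₂h₁) = E₂ → λ = E₂/(E₁h₂ − E₂h₁).
λ = 14/(19×12 − 14×8.9) = 14/103.4 = 0.1354 per s.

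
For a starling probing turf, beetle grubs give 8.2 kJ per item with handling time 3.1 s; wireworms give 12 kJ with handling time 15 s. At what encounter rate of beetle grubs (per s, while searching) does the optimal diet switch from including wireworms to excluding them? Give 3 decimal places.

0.140 per s

The zero-one rule: include wireworms iff E₂/h₂ > λE₁/(1+λh₁). Equality gives the switch point.
λE₁h₂ = E₂ + λE₂h₁ ⇒ λ = E₂/(E₁h₂ − E₂h₁) = 12/(123 − 37.2) = 0.1399 per s.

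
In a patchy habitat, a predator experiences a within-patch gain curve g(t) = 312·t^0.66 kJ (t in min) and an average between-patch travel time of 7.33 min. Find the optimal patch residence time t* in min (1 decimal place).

14.2 min

Optimal t* satisfies g'(t*) = g(t*)/(T + t*).
g'(t) = 0.66·312·t^-0.34. Setting 0.66·312·t^-0.34 = 312·t^0.66/(7.33+t) gives 0.66(7.33+t) = t, so 0.34·t = 0.66×7.33.
t* = 0.66×7.33/0.34 = 14.23 min.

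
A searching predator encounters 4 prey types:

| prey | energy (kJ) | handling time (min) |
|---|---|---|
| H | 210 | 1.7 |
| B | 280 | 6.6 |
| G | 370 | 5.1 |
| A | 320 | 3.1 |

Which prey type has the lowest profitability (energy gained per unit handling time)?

B

In descending order of E/h:
H: 210/1.7 = 124 kJ/min
A: 320/3.1 = 103 kJ/min
G: 370/5.1 = 72.5 kJ/min
B: 280/6.6 = 42.4 kJ/min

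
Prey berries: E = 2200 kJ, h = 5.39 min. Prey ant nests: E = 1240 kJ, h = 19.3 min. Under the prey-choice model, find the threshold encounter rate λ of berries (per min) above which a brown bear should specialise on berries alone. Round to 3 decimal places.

At the threshold, the rate on berries alone equals the profitability of ant nests: λ·2200/(1 + λ·5.39) = 1240/19.3 = 64.25.
Rearranging, λ(2200 − 64.25×5.39) = 64.25, so λ = 64.25/1854 = 0.03466 per min.

0.035 per min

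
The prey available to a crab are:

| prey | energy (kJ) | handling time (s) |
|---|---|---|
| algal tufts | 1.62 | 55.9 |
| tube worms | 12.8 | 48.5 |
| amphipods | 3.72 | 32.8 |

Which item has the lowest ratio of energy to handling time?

algal tufts

In descending order of E/h:
tube worms: 12.8/48.5 = 0.264 kJ/s
amphipods: 3.72/32.8 = 0.113 kJ/s
algal tufts: 1.62/55.9 = 0.029 kJ/s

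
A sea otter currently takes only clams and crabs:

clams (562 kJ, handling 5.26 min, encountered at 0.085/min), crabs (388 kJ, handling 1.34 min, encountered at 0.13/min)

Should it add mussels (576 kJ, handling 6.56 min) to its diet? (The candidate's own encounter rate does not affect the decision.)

Intake rate on the current diet: R = (0.085×562 + 0.13×388) / (1 + 0.085×5.26 + 0.13×1.34) = 98.21/1.621 = 60.57 kJ/min.
mussels: E/h = 576/6.56 = 87.8 kJ/min.
87.8 > 60.57, so adding mussels raises the average — include it.

Yes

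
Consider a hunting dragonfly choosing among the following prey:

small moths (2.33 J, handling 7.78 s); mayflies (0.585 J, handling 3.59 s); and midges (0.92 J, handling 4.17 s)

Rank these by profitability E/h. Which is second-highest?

midges

Profitability E/h (J/s): small moths = 2.33/7.78 = 0.299, mayflies = 0.585/3.59 = 0.163, midges = 0.92/4.17 = 0.221.
Ranked: small moths > midges > mayflies.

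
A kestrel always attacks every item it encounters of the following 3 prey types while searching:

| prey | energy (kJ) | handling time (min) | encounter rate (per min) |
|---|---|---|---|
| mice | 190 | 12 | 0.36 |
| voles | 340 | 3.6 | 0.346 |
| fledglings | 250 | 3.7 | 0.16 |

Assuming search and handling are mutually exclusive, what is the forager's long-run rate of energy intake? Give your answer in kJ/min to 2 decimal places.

Energy encountered per unit search time: 0.36×190 + 0.346×340 + 0.16×250 = 226 kJ/min.
Handling time per unit search time: 0.36×12 + 0.346×3.6 + 0.16×3.7 = 6.158.
Rate = 226/(1 + 6.158) = 31.58 kJ/min.

31.58 kJ/min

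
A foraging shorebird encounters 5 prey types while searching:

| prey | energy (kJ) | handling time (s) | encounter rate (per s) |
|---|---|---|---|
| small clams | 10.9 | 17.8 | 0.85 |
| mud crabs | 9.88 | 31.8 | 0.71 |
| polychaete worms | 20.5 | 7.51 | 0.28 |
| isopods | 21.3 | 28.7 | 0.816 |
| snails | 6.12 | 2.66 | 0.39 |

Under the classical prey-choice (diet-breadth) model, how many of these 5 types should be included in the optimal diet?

2

E/h in descending order: polychaete worms 2.73, snails 2.3, isopods 0.742, small clams 0.612, mud crabs 0.311 kJ/s. The optimal diet is the largest prefix of this list for which every included type satisfies E_i/h_i > R on the types above it.
Rate on top 1: 1.85. snails: 2.3 > 1.85 → include.
Rate on top 2: 1.963. isopods: 0.742 < 1.963 → exclude; stop.
Optimal diet: polychaete worms, snails — 2 of 5 types.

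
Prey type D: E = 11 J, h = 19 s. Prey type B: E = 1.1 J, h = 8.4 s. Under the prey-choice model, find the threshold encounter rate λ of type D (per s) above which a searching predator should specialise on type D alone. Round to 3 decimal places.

At the threshold, the rate on type D alone equals the profitability of type B: λ·11/(1 + λ·19) = 1.1/8.4 = 0.131.
Rearranging, λ(11 − 0.131×19) = 0.131, so λ = 0.131/8.512 = 0.01538 per s.

0.015 per s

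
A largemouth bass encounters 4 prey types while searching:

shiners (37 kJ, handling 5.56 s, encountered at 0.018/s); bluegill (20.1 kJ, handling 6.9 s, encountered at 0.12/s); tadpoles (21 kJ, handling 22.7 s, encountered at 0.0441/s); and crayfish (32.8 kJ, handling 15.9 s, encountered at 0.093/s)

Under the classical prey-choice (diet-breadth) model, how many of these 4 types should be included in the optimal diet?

3

Profitabilities (E/h, kJ/s): shiners 6.65, bluegill 2.91, crayfish 2.06, tadpoles 0.925. Add prey in this order while the next type's profitability exceeds the intake rate on those already taken.
Rate on top 1: 0.6054. bluegill: 2.91 > 0.6054 → include.
Rate on top 2: 1.596. crayfish: 2.06 > 1.596 → include.
Rate on top 3: 1.799. tadpoles: 0.925 < 1.799 → exclude; stop.
Optimal diet: shiners, bluegill, crayfish — 3 of 4 types.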